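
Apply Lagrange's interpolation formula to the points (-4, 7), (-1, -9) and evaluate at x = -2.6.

Lagrange interpolation formula:
P(x) = Σ yᵢ × Lᵢ(x)
where Lᵢ(x) = Π_{j≠i} (x - xⱼ)/(xᵢ - xⱼ)

L_0(-2.6) = (-2.6 - (-1))/(-4 - (-1)) = 0.533333
L_1(-2.6) = (-2.6 - (-4))/(-1 - (-4)) = 0.466667

P(-2.6) = 7×L_0(-2.6) + (-9)×L_1(-2.6)
P(-2.6) = -0.466667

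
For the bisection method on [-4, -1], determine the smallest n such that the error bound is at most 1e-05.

We need (b-a)/2^n ≤ 1e-05
(-1 - (-4))/2^n ≤ 1e-05
3/2^n ≤ 1e-05
2^n ≥ 300000
n ≥ log₂(300000) = 18.19
n ≥ 19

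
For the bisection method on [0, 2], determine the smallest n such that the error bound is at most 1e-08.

We need (b-a)/2^n ≤ 1e-08
(2 - 0)/2^n ≤ 1e-08
2/2^n ≤ 1e-08
2^n ≥ 200000000
n ≥ log₂(200000000) = 27.58
n ≥ 28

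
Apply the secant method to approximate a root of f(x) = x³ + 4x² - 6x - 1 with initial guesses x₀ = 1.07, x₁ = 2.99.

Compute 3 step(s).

f(x) = x³ + 4x² - 6x - 1
x₀ = 1.07, x₁ = 2.99

Secant formula: x_{n+1} = x_n - f(x_n)(x_n - x_{n-1})/(f(x_n) - f(x_{n-1}))

Iteration 1:
  f(1.070000) = -1.615357
  f(2.990000) = 43.551299
  x_2 = 2.990000 - 43.551299×(2.990000 - 1.070000)/(43.551299 - (-1.615357))
       = 1.138668
Iteration 2:
  f(2.990000) = 43.551299
  f(1.138668) = -1.169395
  x_3 = 1.138668 - (-1.169395)×(1.138668 - 2.990000)/(-1.169395 - 43.551299)
       = 1.187078
Iteration 3:
  f(1.138668) = -1.169395
  f(1.187078) = -0.813077
  x_4 = 1.187078 - (-0.813077)×(1.187078 - 1.138668)/(-0.813077 - (-1.169395))
       = 1.297544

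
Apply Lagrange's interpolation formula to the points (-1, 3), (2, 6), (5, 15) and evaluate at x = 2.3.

Lagrange interpolation formula:
P(x) = Σ yᵢ × Lᵢ(x)
where Lᵢ(x) = Π_{j≠i} (x - xⱼ)/(xᵢ - xⱼ)

L_0(2.3) = (2.3 - 2)/(-1 - 2) × (2.3 - 5)/(-1 - 5) = -0.045000
L_1(2.3) = (2.3 - (-1))/(2 - (-1)) × (2.3 - 5)/(2 - 5) = 0.990000
L_2(2.3) = (2.3 - (-1))/(5 - (-1)) × (2.3 - 2)/(5 - 2) = 0.055000

P(2.3) = 3×L_0(2.3) + 6×L_1(2.3) + 15×L_2(2.3)
P(2.3) = 6.630000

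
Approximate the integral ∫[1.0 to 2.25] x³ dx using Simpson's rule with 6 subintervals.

f(x) = x³
a = 1.0, b = 2.25, n = 6
h = (b - a)/n = 0.208333

Simpson's rule: (h/3)[f(x₀) + 4f(x₁) + 2f(x₂) + ... + f(xₙ)]

x_0 = 1.0000, f(x_0) = 1.000000, coefficient = 1
x_1 = 1.2083, f(x_1) = 1.764251, coefficient = 4
x_2 = 1.4167, f(x_2) = 2.843171, coefficient = 2
x_3 = 1.6250, f(x_3) = 4.291016, coefficient = 4
x_4 = 1.8333, f(x_4) = 6.162037, coefficient = 2
x_5 = 2.0417, f(x_5) = 8.510489, coefficient = 4
x_6 = 2.2500, f(x_6) = 11.390625, coefficient = 1

I ≈ (0.208333/3) × 88.664063 = 6.157227
Exact value: 6.157227
Error: 0.000000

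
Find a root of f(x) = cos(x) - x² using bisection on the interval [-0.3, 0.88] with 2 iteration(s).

f(x) = cos(x) - x²
Initial interval: [-0.3, 0.88]

Iteration 1:
  c_1 = (-0.300000 + 0.880000)/2 = 0.290000
  f(c_1) = f(0.290000) = 0.874144
  f(a) × f(c) ≥ 0, new interval: [0.290000, 0.880000]
Iteration 2:
  c_2 = (0.290000 + 0.880000)/2 = 0.585000
  f(c_2) = f(0.585000) = 0.491487
  f(a) × f(c) ≥ 0, new interval: [0.585000, 0.880000]

After 2 iteration(s), the approximation is c_2 = 0.585000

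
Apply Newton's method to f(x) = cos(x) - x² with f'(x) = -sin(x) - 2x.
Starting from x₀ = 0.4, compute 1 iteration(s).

f(x) = cos(x) - x²
f'(x) = -sin(x) - 2x
x₀ = 0.4

Newton-Raphson formula: x_{n+1} = x_n - f(x_n)/f'(x_n)

Iteration 1:
  f(0.400000) = 0.761061
  f'(0.400000) = -1.189418
  x_1 = 0.400000 - 0.761061/(-1.189418) = 1.039860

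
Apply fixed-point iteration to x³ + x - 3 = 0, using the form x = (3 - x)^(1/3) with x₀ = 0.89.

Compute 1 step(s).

Equation: x³ + x - 3 = 0
Fixed-point form: x = (3 - x)^(1/3)
x₀ = 0.89

x_1 = g(0.890000) = 1.282609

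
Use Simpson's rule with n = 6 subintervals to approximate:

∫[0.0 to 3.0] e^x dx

f(x) = e^x
a = 0.0, b = 3.0, n = 6
h = (b - a)/n = 0.500000

Simpson's rule: (h/3)[f(x₀) + 4f(x₁) + 2f(x₂) + ... + f(xₙ)]

x_0 = 0.0000, f(x_0) = 1.000000, coefficient = 1
x_1 = 0.5000, f(x_1) = 1.648721, coefficient = 4
x_2 = 1.0000, f(x_2) = 2.718282, coefficient = 2
x_3 = 1.5000, f(x_3) = 4.481689, coefficient = 4
x_4 = 2.0000, f(x_4) = 7.389056, coefficient = 2
x_5 = 2.5000, f(x_5) = 12.182494, coefficient = 4
x_6 = 3.0000, f(x_6) = 20.085537, coefficient = 1

I ≈ (0.500000/3) × 114.551830 = 19.091972
Exact value: 19.085537
Error: 0.006435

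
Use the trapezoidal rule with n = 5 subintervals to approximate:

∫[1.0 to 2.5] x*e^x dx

f(x) = x*e^x
a = 1.0, b = 2.5, n = 5
h = (b - a)/n = 0.300000

Trapezoidal rule: (h/2)[f(x₀) + 2f(x₁) + 2f(x₂) + ... + f(xₙ)]

x_0 = 1.0000, f(x_0) = 2.718282, coefficient = 1
x_1 = 1.3000, f(x_1) = 4.770086, coefficient = 2
x_2 = 1.6000, f(x_2) = 7.924852, coefficient = 2
x_3 = 1.9000, f(x_3) = 12.703199, coefficient = 2
x_4 = 2.2000, f(x_4) = 19.855030, coefficient = 2
x_5 = 2.5000, f(x_5) = 30.456235, coefficient = 1

I ≈ (0.300000/2) × 123.680850 = 18.552128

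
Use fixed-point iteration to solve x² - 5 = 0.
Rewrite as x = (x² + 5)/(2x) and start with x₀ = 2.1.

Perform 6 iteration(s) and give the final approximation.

Equation: x² - 5 = 0
Fixed-point form: x = (x² + 5)/(2x)
x₀ = 2.1

x_1 = g(2.100000) = 2.240476
x_2 = g(2.240476) = 2.236072
x_3 = g(2.236072) = 2.236068
x_4 = g(2.236068) = 2.236068
x_5 = g(2.236068) = 2.236068
x_6 = g(2.236068) = 2.236068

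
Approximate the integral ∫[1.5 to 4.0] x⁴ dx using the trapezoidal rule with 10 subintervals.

f(x) = x⁴
a = 1.5, b = 4.0, n = 10
h = (b - a)/n = 0.250000

Trapezoidal rule: (h/2)[f(x₀) + 2f(x₁) + 2f(x₂) + ... + f(xₙ)]

x_0 = 1.5000, f(x_0) = 5.062500, coefficient = 1
x_1 = 1.7500, f(x_1) = 9.378906, coefficient = 2
x_2 = 2.0000, f(x_2) = 16.000000, coefficient = 2
x_3 = 2.2500, f(x_3) = 25.628906, coefficient = 2
x_4 = 2.5000, f(x_4) = 39.062500, coefficient = 2
x_5 = 2.7500, f(x_5) = 57.191406, coefficient = 2
x_6 = 3.0000, f(x_6) = 81.000000, coefficient = 2
x_7 = 3.2500, f(x_7) = 111.566406, coefficient = 2
x_8 = 3.5000, f(x_8) = 150.062500, coefficient = 2
x_9 = 3.7500, f(x_9) = 197.753906, coefficient = 2
x_10 = 4.0000, f(x_10) = 256.000000, coefficient = 1

I ≈ (0.250000/2) × 1636.351562 = 204.543945
Exact value: 203.281250
Error: 1.262695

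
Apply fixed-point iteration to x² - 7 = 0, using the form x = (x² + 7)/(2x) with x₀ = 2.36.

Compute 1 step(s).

Equation: x² - 7 = 0
Fixed-point form: x = (x² + 7)/(2x)
x₀ = 2.36

x_1 = g(2.360000) = 2.663051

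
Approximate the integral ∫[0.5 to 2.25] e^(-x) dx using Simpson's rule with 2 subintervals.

f(x) = e^(-x)
a = 0.5, b = 2.25, n = 2
h = (b - a)/n = 0.875000

Simpson's rule: (h/3)[f(x₀) + 4f(x₁) + 2f(x₂) + ... + f(xₙ)]

x_0 = 0.5000, f(x_0) = 0.606531, coefficient = 1
x_1 = 1.3750, f(x_1) = 0.252840, coefficient = 4
x_2 = 2.2500, f(x_2) = 0.105399, coefficient = 1

I ≈ (0.875000/3) × 1.723288 = 0.502626
Exact value: 0.501131
Error: 0.001494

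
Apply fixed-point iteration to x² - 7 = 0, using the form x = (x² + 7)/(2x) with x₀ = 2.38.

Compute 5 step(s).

Equation: x² - 7 = 0
Fixed-point form: x = (x² + 7)/(2x)
x₀ = 2.38

x_1 = g(2.380000) = 2.660588
x_2 = g(2.660588) = 2.645793
x_3 = g(2.645793) = 2.645751
x_4 = g(2.645751) = 2.645751
x_5 = g(2.645751) = 2.645751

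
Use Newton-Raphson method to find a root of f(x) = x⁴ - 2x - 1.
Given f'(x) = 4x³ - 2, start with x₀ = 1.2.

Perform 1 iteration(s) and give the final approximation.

f(x) = x⁴ - 2x - 1
f'(x) = 4x³ - 2
x₀ = 1.2

Newton-Raphson formula: x_{n+1} = x_n - f(x_n)/f'(x_n)

Iteration 1:
  f(1.200000) = -1.326400
  f'(1.200000) = 4.912000
  x_1 = 1.200000 - (-1.326400)/4.912000 = 1.470033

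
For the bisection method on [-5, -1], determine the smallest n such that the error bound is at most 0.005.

We need (b-a)/2^n ≤ 0.005
(-1 - (-5))/2^n ≤ 0.005
4/2^n ≤ 0.005
2^n ≥ 800
n ≥ log₂(800) = 9.64
n ≥ 10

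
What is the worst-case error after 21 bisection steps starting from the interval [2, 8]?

Bisection error bound: |error| ≤ (b-a)/2^n
|error| ≤ (8 - 2)/2^21 = 6/2^21
|error| ≤ 0.0000028610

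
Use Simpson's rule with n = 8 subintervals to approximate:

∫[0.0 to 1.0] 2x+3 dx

f(x) = 2x+3
a = 0.0, b = 1.0, n = 8
h = (b - a)/n = 0.125000

Simpson's rule: (h/3)[f(x₀) + 4f(x₁) + 2f(x₂) + ... + f(xₙ)]

x_0 = 0.0000, f(x_0) = 3.000000, coefficient = 1
x_1 = 0.1250, f(x_1) = 3.250000, coefficient = 4
x_2 = 0.2500, f(x_2) = 3.500000, coefficient = 2
x_3 = 0.3750, f(x_3) = 3.750000, coefficient = 4
x_4 = 0.5000, f(x_4) = 4.000000, coefficient = 2
x_5 = 0.6250, f(x_5) = 4.250000, coefficient = 4
x_6 = 0.7500, f(x_6) = 4.500000, coefficient = 2
x_7 = 0.8750, f(x_7) = 4.750000, coefficient = 4
x_8 = 1.0000, f(x_8) = 5.000000, coefficient = 1

I ≈ (0.125000/3) × 96.000000 = 4.000000
Exact value: 4.000000
Error: 0.000000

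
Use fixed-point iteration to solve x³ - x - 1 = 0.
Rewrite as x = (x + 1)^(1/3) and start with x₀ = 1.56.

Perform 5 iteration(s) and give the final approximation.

Equation: x³ - x - 1 = 0
Fixed-point form: x = (x + 1)^(1/3)
x₀ = 1.56

x_1 = g(1.560000) = 1.367981
x_2 = g(1.367981) = 1.332885
x_3 = g(1.332885) = 1.326267
x_4 = g(1.326267) = 1.325012
x_5 = g(1.325012) = 1.324774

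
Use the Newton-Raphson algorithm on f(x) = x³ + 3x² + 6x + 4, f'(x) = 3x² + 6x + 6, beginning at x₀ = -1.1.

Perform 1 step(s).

f(x) = x³ + 3x² + 6x + 4
f'(x) = 3x² + 6x + 6
x₀ = -1.1

Newton-Raphson formula: x_{n+1} = x_n - f(x_n)/f'(x_n)

Iteration 1:
  f(-1.100000) = -0.301000
  f'(-1.100000) = 3.030000
  x_1 = -1.100000 - (-0.301000)/3.030000 = -1.000660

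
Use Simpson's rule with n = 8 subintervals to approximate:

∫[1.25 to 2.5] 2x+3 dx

f(x) = 2x+3
a = 1.25, b = 2.5, n = 8
h = (b - a)/n = 0.156250

Simpson's rule: (h/3)[f(x₀) + 4f(x₁) + 2f(x₂) + ... + f(xₙ)]

x_0 = 1.2500, f(x_0) = 5.500000, coefficient = 1
x_1 = 1.4062, f(x_1) = 5.812500, coefficient = 4
x_2 = 1.5625, f(x_2) = 6.125000, coefficient = 2
x_3 = 1.7188, f(x_3) = 6.437500, coefficient = 4
x_4 = 1.8750, f(x_4) = 6.750000, coefficient = 2
x_5 = 2.0312, f(x_5) = 7.062500, coefficient = 4
x_6 = 2.1875, f(x_6) = 7.375000, coefficient = 2
x_7 = 2.3438, f(x_7) = 7.687500, coefficient = 4
x_8 = 2.5000, f(x_8) = 8.000000, coefficient = 1

I ≈ (0.156250/3) × 162.000000 = 8.437500
Exact value: 8.437500
Error: 0.000000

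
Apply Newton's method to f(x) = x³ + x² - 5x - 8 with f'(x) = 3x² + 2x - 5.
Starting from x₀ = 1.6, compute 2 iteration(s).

f(x) = x³ + x² - 5x - 8
f'(x) = 3x² + 2x - 5
x₀ = 1.6

Newton-Raphson formula: x_{n+1} = x_n - f(x_n)/f'(x_n)

Iteration 1:
  f(1.600000) = -9.344000
  f'(1.600000) = 5.880000
  x_1 = 1.600000 - (-9.344000)/5.880000 = 3.189116
Iteration 2:
  f(3.189116) = 18.659649
  f'(3.189116) = 31.889607
  x_2 = 3.189116 - 18.659649/31.889607 = 2.603983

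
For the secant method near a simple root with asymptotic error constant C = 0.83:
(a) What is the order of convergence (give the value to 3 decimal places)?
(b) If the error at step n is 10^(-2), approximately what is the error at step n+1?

(a) Secant method has superlinear convergence with order φ = (1+√5)/2 ≈ 1.618.
    This means |e_{n+1}| ≈ C|e_n|^1.618.

(b) With |e_n| = 10^(-2) and C = 0.83:
    |e_{n+1}| ≈ 0.83 × (10^(-2))^1.618 = 0.83 × 10^(-3.24)

(a) ≈ 1.618 (golden ratio); (b) |e_{n+1}| ≈ 4.820e-04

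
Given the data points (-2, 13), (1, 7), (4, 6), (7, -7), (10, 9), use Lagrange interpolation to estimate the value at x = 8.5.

Lagrange interpolation formula:
P(x) = Σ yᵢ × Lᵢ(x)
where Lᵢ(x) = Π_{j≠i} (x - xⱼ)/(xᵢ - xⱼ)

L_0(8.5) = (8.5 - 1)/(-2 - 1) × (8.5 - 4)/(-2 - 4) × (8.5 - 7)/(-2 - 7) × (8.5 - 10)/(-2 - 10) = -0.039062
L_1(8.5) = (8.5 - (-2))/(1 - (-2)) × (8.5 - 4)/(1 - 4) × (8.5 - 7)/(1 - 7) × (8.5 - 10)/(1 - 10) = 0.218750
L_2(8.5) = (8.5 - (-2))/(4 - (-2)) × (8.5 - 1)/(4 - 1) × (8.5 - 7)/(4 - 7) × (8.5 - 10)/(4 - 10) = -0.546875
L_3(8.5) = (8.5 - (-2))/(7 - (-2)) × (8.5 - 1)/(7 - 1) × (8.5 - 4)/(7 - 4) × (8.5 - 10)/(7 - 10) = 1.093750
L_4(8.5) = (8.5 - (-2))/(10 - (-2)) × (8.5 - 1)/(10 - 1) × (8.5 - 4)/(10 - 4) × (8.5 - 7)/(10 - 7) = 0.273438

P(8.5) = 13×L_0(8.5) + 7×L_1(8.5) + 6×L_2(8.5) + (-7)×L_3(8.5) + 9×L_4(8.5)
P(8.5) = -7.453125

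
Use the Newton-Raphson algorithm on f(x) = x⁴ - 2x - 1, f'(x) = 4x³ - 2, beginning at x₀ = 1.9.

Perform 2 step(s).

f(x) = x⁴ - 2x - 1
f'(x) = 4x³ - 2
x₀ = 1.9

Newton-Raphson formula: x_{n+1} = x_n - f(x_n)/f'(x_n)

Iteration 1:
  f(1.900000) = 8.232100
  f'(1.900000) = 25.436000
  x_1 = 1.900000 - 8.232100/25.436000 = 1.576360
Iteration 2:
  f(1.576360) = 2.022066
  f'(1.576360) = 13.668465
  x_2 = 1.576360 - 2.022066/13.668465 = 1.428424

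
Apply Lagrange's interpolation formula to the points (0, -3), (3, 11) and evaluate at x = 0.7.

Lagrange interpolation formula:
P(x) = Σ yᵢ × Lᵢ(x)
where Lᵢ(x) = Π_{j≠i} (x - xⱼ)/(xᵢ - xⱼ)

L_0(0.7) = (0.7 - 3)/(0 - 3) = 0.766667
L_1(0.7) = (0.7 - 0)/(3 - 0) = 0.233333

P(0.7) = (-3)×L_0(0.7) + 11×L_1(0.7)
P(0.7) = 0.266667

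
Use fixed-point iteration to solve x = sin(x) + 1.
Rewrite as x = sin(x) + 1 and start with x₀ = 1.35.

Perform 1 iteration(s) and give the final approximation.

Equation: x = sin(x) + 1
Fixed-point form: x = sin(x) + 1
x₀ = 1.35

x_1 = g(1.350000) = 1.975723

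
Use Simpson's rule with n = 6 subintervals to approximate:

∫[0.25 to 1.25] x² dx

f(x) = x²
a = 0.25, b = 1.25, n = 6
h = (b - a)/n = 0.166667

Simpson's rule: (h/3)[f(x₀) + 4f(x₁) + 2f(x₂) + ... + f(xₙ)]

x_0 = 0.2500, f(x_0) = 0.062500, coefficient = 1
x_1 = 0.4167, f(x_1) = 0.173611, coefficient = 4
x_2 = 0.5833, f(x_2) = 0.340278, coefficient = 2
x_3 = 0.7500, f(x_3) = 0.562500, coefficient = 4
x_4 = 0.9167, f(x_4) = 0.840278, coefficient = 2
x_5 = 1.0833, f(x_5) = 1.173611, coefficient = 4
x_6 = 1.2500, f(x_6) = 1.562500, coefficient = 1

I ≈ (0.166667/3) × 11.625000 = 0.645833
Exact value: 0.645833
Error: 0.000000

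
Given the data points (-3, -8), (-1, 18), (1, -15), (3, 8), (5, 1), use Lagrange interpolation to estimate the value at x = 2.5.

Lagrange interpolation formula:
P(x) = Σ yᵢ × Lᵢ(x)
where Lᵢ(x) = Π_{j≠i} (x - xⱼ)/(xᵢ - xⱼ)

L_0(2.5) = (2.5 - (-1))/(-3 - (-1)) × (2.5 - 1)/(-3 - 1) × (2.5 - 3)/(-3 - 3) × (2.5 - 5)/(-3 - 5) = 0.017090
L_1(2.5) = (2.5 - (-3))/(-1 - (-3)) × (2.5 - 1)/(-1 - 1) × (2.5 - 3)/(-1 - 3) × (2.5 - 5)/(-1 - 5) = -0.107422
L_2(2.5) = (2.5 - (-3))/(1 - (-3)) × (2.5 - (-1))/(1 - (-1)) × (2.5 - 3)/(1 - 3) × (2.5 - 5)/(1 - 5) = 0.375977
L_3(2.5) = (2.5 - (-3))/(3 - (-3)) × (2.5 - (-1))/(3 - (-1)) × (2.5 - 1)/(3 - 1) × (2.5 - 5)/(3 - 5) = 0.751953
L_4(2.5) = (2.5 - (-3))/(5 - (-3)) × (2.5 - (-1))/(5 - (-1)) × (2.5 - 1)/(5 - 1) × (2.5 - 3)/(5 - 3) = -0.037598

P(2.5) = (-8)×L_0(2.5) + 18×L_1(2.5) + (-15)×L_2(2.5) + 8×L_3(2.5) + 1×L_4(2.5)
P(2.5) = -1.731934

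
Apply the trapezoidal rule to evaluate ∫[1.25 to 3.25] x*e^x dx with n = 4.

f(x) = x*e^x
a = 1.25, b = 3.25, n = 4
h = (b - a)/n = 0.500000

Trapezoidal rule: (h/2)[f(x₀) + 2f(x₁) + 2f(x₂) + ... + f(xₙ)]

x_0 = 1.2500, f(x_0) = 4.362929, coefficient = 1
x_1 = 1.7500, f(x_1) = 10.070555, coefficient = 2
x_2 = 2.2500, f(x_2) = 21.347406, coefficient = 2
x_3 = 2.7500, f(x_3) = 43.017238, coefficient = 2
x_4 = 3.2500, f(x_4) = 83.818605, coefficient = 1

I ≈ (0.500000/2) × 237.051929 = 59.262982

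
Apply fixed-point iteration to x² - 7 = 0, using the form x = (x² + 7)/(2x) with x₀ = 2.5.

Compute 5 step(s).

Equation: x² - 7 = 0
Fixed-point form: x = (x² + 7)/(2x)
x₀ = 2.5

x_1 = g(2.500000) = 2.650000
x_2 = g(2.650000) = 2.645755
x_3 = g(2.645755) = 2.645751
x_4 = g(2.645751) = 2.645751
x_5 = g(2.645751) = 2.645751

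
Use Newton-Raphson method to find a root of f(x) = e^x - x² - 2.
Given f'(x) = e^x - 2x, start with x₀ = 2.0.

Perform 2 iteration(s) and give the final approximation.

f(x) = e^x - x² - 2
f'(x) = e^x - 2x
x₀ = 2.0

Newton-Raphson formula: x_{n+1} = x_n - f(x_n)/f'(x_n)

Iteration 1:
  f(2.000000) = 1.389056
  f'(2.000000) = 3.389056
  x_1 = 2.000000 - 1.389056/3.389056 = 1.590135
Iteration 2:
  f(1.590135) = 0.375881
  f'(1.590135) = 1.724140
  x_2 = 1.590135 - 0.375881/1.724140 = 1.372124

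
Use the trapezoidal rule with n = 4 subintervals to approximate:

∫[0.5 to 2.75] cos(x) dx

f(x) = cos(x)
a = 0.5, b = 2.75, n = 4
h = (b - a)/n = 0.562500

Trapezoidal rule: (h/2)[f(x₀) + 2f(x₁) + 2f(x₂) + ... + f(xₙ)]

x_0 = 0.5000, f(x_0) = 0.877583, coefficient = 1
x_1 = 1.0625, f(x_1) = 0.486690, coefficient = 2
x_2 = 1.6250, f(x_2) = -0.054177, coefficient = 2
x_3 = 2.1875, f(x_3) = -0.578349, coefficient = 2
x_4 = 2.7500, f(x_4) = -0.924302, coefficient = 1

I ≈ (0.562500/2) × -0.338393 = -0.095173
Exact value: -0.097765
Error: 0.002591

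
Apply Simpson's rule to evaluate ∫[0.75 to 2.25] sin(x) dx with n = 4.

f(x) = sin(x)
a = 0.75, b = 2.25, n = 4
h = (b - a)/n = 0.375000

Simpson's rule: (h/3)[f(x₀) + 4f(x₁) + 2f(x₂) + ... + f(xₙ)]

x_0 = 0.7500, f(x_0) = 0.681639, coefficient = 1
x_1 = 1.1250, f(x_1) = 0.902268, coefficient = 4
x_2 = 1.5000, f(x_2) = 0.997495, coefficient = 2
x_3 = 1.8750, f(x_3) = 0.954086, coefficient = 4
x_4 = 2.2500, f(x_4) = 0.778073, coefficient = 1

I ≈ (0.375000/3) × 10.880115 = 1.360014
Exact value: 1.359862
Error: 0.000152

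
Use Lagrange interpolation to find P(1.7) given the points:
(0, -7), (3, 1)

Lagrange interpolation formula:
P(x) = Σ yᵢ × Lᵢ(x)
where Lᵢ(x) = Π_{j≠i} (x - xⱼ)/(xᵢ - xⱼ)

L_0(1.7) = (1.7 - 3)/(0 - 3) = 0.433333
L_1(1.7) = (1.7 - 0)/(3 - 0) = 0.566667

P(1.7) = (-7)×L_0(1.7) + 1×L_1(1.7)
P(1.7) = -2.466667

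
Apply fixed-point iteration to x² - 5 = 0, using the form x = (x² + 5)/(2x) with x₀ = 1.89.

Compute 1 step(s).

Equation: x² - 5 = 0
Fixed-point form: x = (x² + 5)/(2x)
x₀ = 1.89

x_1 = g(1.890000) = 2.267751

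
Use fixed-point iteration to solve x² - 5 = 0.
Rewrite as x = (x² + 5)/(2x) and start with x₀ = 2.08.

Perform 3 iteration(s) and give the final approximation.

Equation: x² - 5 = 0
Fixed-point form: x = (x² + 5)/(2x)
x₀ = 2.08

x_1 = g(2.080000) = 2.241923
x_2 = g(2.241923) = 2.236076
x_3 = g(2.236076) = 2.236068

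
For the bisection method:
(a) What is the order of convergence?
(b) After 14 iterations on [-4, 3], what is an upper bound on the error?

(a) Bisection has linear (order 1) convergence; the error is halved each step.

(b) Error bound = (b-a)/2^n = (3 - (-4))/2^{14}
    = 7/2^{14}

(a) 1 (linear); (b) error ≤ 4.27e-04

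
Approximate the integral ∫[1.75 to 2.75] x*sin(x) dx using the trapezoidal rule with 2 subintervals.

f(x) = x*sin(x)
a = 1.75, b = 2.75, n = 2
h = (b - a)/n = 0.500000

Trapezoidal rule: (h/2)[f(x₀) + 2f(x₁) + 2f(x₂) + ... + f(xₙ)]

x_0 = 1.7500, f(x_0) = 1.721975, coefficient = 1
x_1 = 2.2500, f(x_1) = 1.750665, coefficient = 2
x_2 = 2.7500, f(x_2) = 1.049568, coefficient = 1

I ≈ (0.500000/2) × 6.272873 = 1.568218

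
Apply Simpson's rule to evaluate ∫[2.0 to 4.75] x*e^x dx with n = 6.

f(x) = x*e^x
a = 2.0, b = 4.75, n = 6
h = (b - a)/n = 0.458333

Simpson's rule: (h/3)[f(x₀) + 4f(x₁) + 2f(x₂) + ... + f(xₙ)]

x_0 = 2.0000, f(x_0) = 14.778112, coefficient = 1
x_1 = 2.4583, f(x_1) = 28.726411, coefficient = 4
x_2 = 2.9167, f(x_2) = 53.898793, coefficient = 2
x_3 = 3.3750, f(x_3) = 98.631958, coefficient = 4
x_4 = 3.8333, f(x_4) = 177.162622, coefficient = 2
x_5 = 4.2917, f(x_5) = 313.670109, coefficient = 4
x_6 = 4.7500, f(x_6) = 549.025352, coefficient = 1

I ≈ (0.458333/3) × 2790.040204 = 426.256142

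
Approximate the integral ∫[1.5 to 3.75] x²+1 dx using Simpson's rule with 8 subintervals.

f(x) = x²+1
a = 1.5, b = 3.75, n = 8
h = (b - a)/n = 0.281250

Simpson's rule: (h/3)[f(x₀) + 4f(x₁) + 2f(x₂) + ... + f(xₙ)]

x_0 = 1.5000, f(x_0) = 3.250000, coefficient = 1
x_1 = 1.7812, f(x_1) = 4.172852, coefficient = 4
x_2 = 2.0625, f(x_2) = 5.253906, coefficient = 2
x_3 = 2.3438, f(x_3) = 6.493164, coefficient = 4
x_4 = 2.6250, f(x_4) = 7.890625, coefficient = 2
x_5 = 2.9062, f(x_5) = 9.446289, coefficient = 4
x_6 = 3.1875, f(x_6) = 11.160156, coefficient = 2
x_7 = 3.4688, f(x_7) = 13.032227, coefficient = 4
x_8 = 3.7500, f(x_8) = 15.062500, coefficient = 1

I ≈ (0.281250/3) × 199.500000 = 18.703125
Exact value: 18.703125
Error: 0.000000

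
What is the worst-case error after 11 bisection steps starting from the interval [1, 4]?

Bisection error bound: |error| ≤ (b-a)/2^n
|error| ≤ (4 - 1)/2^11 = 3/2^11
|error| ≤ 0.0014648438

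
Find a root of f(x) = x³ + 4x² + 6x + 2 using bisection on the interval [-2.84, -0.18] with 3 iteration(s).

f(x) = x³ + 4x² + 6x + 2
Initial interval: [-2.84, -0.18]

Iteration 1:
  c_1 = (-2.840000 + (-0.180000))/2 = -1.510000
  f(c_1) = f(-1.510000) = -1.382551
  f(a) × f(c) ≥ 0, new interval: [-1.510000, -0.180000]
Iteration 2:
  c_2 = (-1.510000 + (-0.180000))/2 = -0.845000
  f(c_2) = f(-0.845000) = -0.817251
  f(a) × f(c) ≥ 0, new interval: [-0.845000, -0.180000]
Iteration 3:
  c_3 = (-0.845000 + (-0.180000))/2 = -0.512500
  f(c_3) = f(-0.512500) = -0.158986
  f(a) × f(c) ≥ 0, new interval: [-0.512500, -0.180000]

After 3 iteration(s), the approximation is c_3 = -0.512500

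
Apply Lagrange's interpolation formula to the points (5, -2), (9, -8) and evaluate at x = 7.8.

Lagrange interpolation formula:
P(x) = Σ yᵢ × Lᵢ(x)
where Lᵢ(x) = Π_{j≠i} (x - xⱼ)/(xᵢ - xⱼ)

L_0(7.8) = (7.8 - 9)/(5 - 9) = 0.300000
L_1(7.8) = (7.8 - 5)/(9 - 5) = 0.700000

P(7.8) = (-2)×L_0(7.8) + (-8)×L_1(7.8)
P(7.8) = -6.200000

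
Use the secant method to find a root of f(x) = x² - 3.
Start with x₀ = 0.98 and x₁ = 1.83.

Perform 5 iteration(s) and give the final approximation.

f(x) = x² - 3
x₀ = 0.98, x₁ = 1.83

Secant formula: x_{n+1} = x_n - f(x_n)(x_n - x_{n-1})/(f(x_n) - f(x_{n-1}))

Iteration 1:
  f(0.980000) = -2.039600
  f(1.830000) = 0.348900
  x_2 = 1.830000 - 0.348900×(1.830000 - 0.980000)/(0.348900 - (-2.039600))
       = 1.705836
Iteration 2:
  f(1.830000) = 0.348900
  f(1.705836) = -0.090123
  x_3 = 1.705836 - (-0.090123)×(1.705836 - 1.830000)/(-0.090123 - 0.348900)
       = 1.731325
Iteration 3:
  f(1.705836) = -0.090123
  f(1.731325) = -0.002515
  x_4 = 1.731325 - (-0.002515)×(1.731325 - 1.705836)/(-0.002515 - (-0.090123))
       = 1.732056
Iteration 4:
  f(1.731325) = -0.002515
  f(1.732056) = 0.000019
  x_5 = 1.732056 - 0.000019×(1.732056 - 1.731325)/(0.000019 - (-0.002515))
       = 1.732051
Iteration 5:
  f(1.732056) = 0.000019
  f(1.732051) = 0.000000
  x_6 = 1.732051 - 0.000000×(1.732051 - 1.732056)/(0.000000 - 0.000019)
       = 1.732051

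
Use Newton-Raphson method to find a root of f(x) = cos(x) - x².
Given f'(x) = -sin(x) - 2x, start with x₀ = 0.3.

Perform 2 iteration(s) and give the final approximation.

f(x) = cos(x) - x²
f'(x) = -sin(x) - 2x
x₀ = 0.3

Newton-Raphson formula: x_{n+1} = x_n - f(x_n)/f'(x_n)

Iteration 1:
  f(0.300000) = 0.865336
  f'(0.300000) = -0.895520
  x_1 = 0.300000 - 0.865336/(-0.895520) = 1.266295
Iteration 2:
  f(1.266295) = -1.303685
  f'(1.266295) = -3.486586
  x_2 = 1.266295 - (-1.303685)/(-3.486586) = 0.892380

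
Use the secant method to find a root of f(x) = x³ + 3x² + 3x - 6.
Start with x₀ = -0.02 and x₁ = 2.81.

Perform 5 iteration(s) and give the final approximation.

f(x) = x³ + 3x² + 3x - 6
x₀ = -0.02, x₁ = 2.81

Secant formula: x_{n+1} = x_n - f(x_n)(x_n - x_{n-1})/(f(x_n) - f(x_{n-1}))

Iteration 1:
  f(-0.020000) = -6.058808
  f(2.810000) = 48.306341
  x_2 = 2.810000 - 48.306341×(2.810000 - (-0.020000))/(48.306341 - (-6.058808))
       = 0.295394
Iteration 2:
  f(2.810000) = 48.306341
  f(0.295394) = -4.826271
  x_3 = 0.295394 - (-4.826271)×(0.295394 - 2.810000)/(-4.826271 - 48.306341)
       = 0.523807
Iteration 3:
  f(0.295394) = -4.826271
  f(0.523807) = -3.461742
  x_4 = 0.523807 - (-3.461742)×(0.523807 - 0.295394)/(-3.461742 - (-4.826271))
       = 1.103278
Iteration 4:
  f(0.523807) = -3.461742
  f(1.103278) = 2.304440
  x_5 = 1.103278 - 2.304440×(1.103278 - 0.523807)/(2.304440 - (-3.461742))
       = 0.871694
Iteration 5:
  f(1.103278) = 2.304440
  f(0.871694) = -0.443011
  x_6 = 0.871694 - (-0.443011)×(0.871694 - 1.103278)/(-0.443011 - 2.304440)
       = 0.909036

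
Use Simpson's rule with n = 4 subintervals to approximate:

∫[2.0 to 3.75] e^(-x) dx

f(x) = e^(-x)
a = 2.0, b = 3.75, n = 4
h = (b - a)/n = 0.437500

Simpson's rule: (h/3)[f(x₀) + 4f(x₁) + 2f(x₂) + ... + f(xₙ)]

x_0 = 2.0000, f(x_0) = 0.135335, coefficient = 1
x_1 = 2.4375, f(x_1) = 0.087379, coefficient = 4
x_2 = 2.8750, f(x_2) = 0.056416, coefficient = 2
x_3 = 3.3125, f(x_3) = 0.036425, coefficient = 4
x_4 = 3.7500, f(x_4) = 0.023518, coefficient = 1

I ≈ (0.437500/3) × 0.766901 = 0.111840
Exact value: 0.111818
Error: 0.000022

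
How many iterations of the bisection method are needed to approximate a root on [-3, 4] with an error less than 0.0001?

We need (b-a)/2^n ≤ 0.0001
(4 - (-3))/2^n ≤ 0.0001
7/2^n ≤ 0.0001
2^n ≥ 70000
n ≥ log₂(70000) = 16.10
n ≥ 17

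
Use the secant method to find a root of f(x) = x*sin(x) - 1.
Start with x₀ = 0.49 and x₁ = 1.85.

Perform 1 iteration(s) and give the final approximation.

f(x) = x*sin(x) - 1
x₀ = 0.49, x₁ = 1.85

Secant formula: x_{n+1} = x_n - f(x_n)(x_n - x_{n-1})/(f(x_n) - f(x_{n-1}))

Iteration 1:
  f(0.490000) = -0.769393
  f(1.850000) = 0.778359
  x_2 = 1.850000 - 0.778359×(1.850000 - 0.490000)/(0.778359 - (-0.769393))
       = 1.166061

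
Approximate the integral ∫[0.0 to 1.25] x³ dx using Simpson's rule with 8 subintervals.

f(x) = x³
a = 0.0, b = 1.25, n = 8
h = (b - a)/n = 0.156250

Simpson's rule: (h/3)[f(x₀) + 4f(x₁) + 2f(x₂) + ... + f(xₙ)]

x_0 = 0.0000, f(x_0) = 0.000000, coefficient = 1
x_1 = 0.1562, f(x_1) = 0.003815, coefficient = 4
x_2 = 0.3125, f(x_2) = 0.030518, coefficient = 2
x_3 = 0.4688, f(x_3) = 0.102997, coefficient = 4
x_4 = 0.6250, f(x_4) = 0.244141, coefficient = 2
x_5 = 0.7812, f(x_5) = 0.476837, coefficient = 4
x_6 = 0.9375, f(x_6) = 0.823975, coefficient = 2
x_7 = 1.0938, f(x_7) = 1.308441, coefficient = 4
x_8 = 1.2500, f(x_8) = 1.953125, coefficient = 1

I ≈ (0.156250/3) × 11.718750 = 0.610352
Exact value: 0.610352
Error: 0.000000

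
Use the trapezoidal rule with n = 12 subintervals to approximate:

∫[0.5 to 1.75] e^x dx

f(x) = e^x
a = 0.5, b = 1.75, n = 12
h = (b - a)/n = 0.104167

Trapezoidal rule: (h/2)[f(x₀) + 2f(x₁) + 2f(x₂) + ... + f(xₙ)]

x_0 = 0.5000, f(x_0) = 1.648721, coefficient = 1
x_1 = 0.6042, f(x_1) = 1.829727, coefficient = 2
x_2 = 0.7083, f(x_2) = 2.030604, coefficient = 2
x_3 = 0.8125, f(x_3) = 2.253535, coefficient = 2
x_4 = 0.9167, f(x_4) = 2.500940, coefficient = 2
x_5 = 1.0208, f(x_5) = 2.775507, coefficient = 2
x_6 = 1.1250, f(x_6) = 3.080217, coefficient = 2
x_7 = 1.2292, f(x_7) = 3.418380, coefficient = 2
x_8 = 1.3333, f(x_8) = 3.793668, coefficient = 2
x_9 = 1.4375, f(x_9) = 4.210157, coefficient = 2
x_10 = 1.5417, f(x_10) = 4.672371, coefficient = 2
x_11 = 1.6458, f(x_11) = 5.185329, coefficient = 2
x_12 = 1.7500, f(x_12) = 5.754603, coefficient = 1

I ≈ (0.104167/2) × 78.904193 = 4.109593
Exact value: 4.105881
Error: 0.003712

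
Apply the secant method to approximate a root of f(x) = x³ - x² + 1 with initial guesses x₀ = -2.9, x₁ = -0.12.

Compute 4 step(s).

f(x) = x³ - x² + 1
x₀ = -2.9, x₁ = -0.12

Secant formula: x_{n+1} = x_n - f(x_n)(x_n - x_{n-1})/(f(x_n) - f(x_{n-1}))

Iteration 1:
  f(-2.900000) = -31.799000
  f(-0.120000) = 0.983872
  x_2 = -0.120000 - 0.983872×(-0.120000 - (-2.900000))/(0.983872 - (-31.799000))
       = -0.203433
Iteration 2:
  f(-0.120000) = 0.983872
  f(-0.203433) = 0.950196
  x_3 = -0.203433 - 0.950196×(-0.203433 - (-0.120000))/(0.950196 - 0.983872)
       = -2.557562
Iteration 3:
  f(-0.203433) = 0.950196
  f(-2.557562) = -22.270454
  x_4 = -2.557562 - (-22.270454)×(-2.557562 - (-0.203433))/(-22.270454 - 0.950196)
       = -0.299764
Iteration 4:
  f(-2.557562) = -22.270454
  f(-0.299764) = 0.883205
  x_5 = -0.299764 - 0.883205×(-0.299764 - (-2.557562))/(0.883205 - (-22.270454))
       = -0.385889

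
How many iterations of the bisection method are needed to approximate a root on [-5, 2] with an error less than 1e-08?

We need (b-a)/2^n ≤ 1e-08
(2 - (-5))/2^n ≤ 1e-08
7/2^n ≤ 1e-08
2^n ≥ 700000000
n ≥ log₂(700000000) = 29.38
n ≥ 30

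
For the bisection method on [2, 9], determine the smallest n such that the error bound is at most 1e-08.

We need (b-a)/2^n ≤ 1e-08
(9 - 2)/2^n ≤ 1e-08
7/2^n ≤ 1e-08
2^n ≥ 700000000
n ≥ log₂(700000000) = 29.38
n ≥ 30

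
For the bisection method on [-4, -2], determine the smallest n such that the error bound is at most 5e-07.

We need (b-a)/2^n ≤ 5e-07
(-2 - (-4))/2^n ≤ 5e-07
2/2^n ≤ 5e-07
2^n ≥ 4000000
n ≥ log₂(4000000) = 21.93
n ≥ 22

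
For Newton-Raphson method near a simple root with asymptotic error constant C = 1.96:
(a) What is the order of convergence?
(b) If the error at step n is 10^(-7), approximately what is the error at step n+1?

(a) Newton-Raphson has quadratic (order 2) convergence near simple roots.
    This means |e_{n+1}| ≈ C|e_n|².

(b) With |e_n| = 10^(-7) and C = 1.96:
    |e_{n+1}| ≈ 1.96 × (10^(-7))² = 1.96 × 10^(-14)

(a) 2 (quadratic); (b) |e_{n+1}| ≈ 1.960e-14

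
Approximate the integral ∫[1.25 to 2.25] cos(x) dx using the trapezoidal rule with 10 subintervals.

f(x) = cos(x)
a = 1.25, b = 2.25, n = 10
h = (b - a)/n = 0.100000

Trapezoidal rule: (h/2)[f(x₀) + 2f(x₁) + 2f(x₂) + ... + f(xₙ)]

x_0 = 1.2500, f(x_0) = 0.315322, coefficient = 1
x_1 = 1.3500, f(x_1) = 0.219007, coefficient = 2
x_2 = 1.4500, f(x_2) = 0.120503, coefficient = 2
x_3 = 1.5500, f(x_3) = 0.020795, coefficient = 2
x_4 = 1.6500, f(x_4) = -0.079121, coefficient = 2
x_5 = 1.7500, f(x_5) = -0.178246, coefficient = 2
x_6 = 1.8500, f(x_6) = -0.275590, coefficient = 2
x_7 = 1.9500, f(x_7) = -0.370181, coefficient = 2
x_8 = 2.0500, f(x_8) = -0.461073, coefficient = 2
x_9 = 2.1500, f(x_9) = -0.547358, coefficient = 2
x_10 = 2.2500, f(x_10) = -0.628174, coefficient = 1

I ≈ (0.100000/2) × -3.415379 = -0.170769
Exact value: -0.170911
Error: 0.000142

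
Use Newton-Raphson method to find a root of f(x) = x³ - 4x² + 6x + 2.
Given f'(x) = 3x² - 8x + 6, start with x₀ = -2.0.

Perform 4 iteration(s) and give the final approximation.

f(x) = x³ - 4x² + 6x + 2
f'(x) = 3x² - 8x + 6
x₀ = -2.0

Newton-Raphson formula: x_{n+1} = x_n - f(x_n)/f'(x_n)

Iteration 1:
  f(-2.000000) = -34.000000
  f'(-2.000000) = 34.000000
  x_1 = -2.000000 - (-34.000000)/34.000000 = -1.000000
Iteration 2:
  f(-1.000000) = -9.000000
  f'(-1.000000) = 17.000000
  x_2 = -1.000000 - (-9.000000)/17.000000 = -0.470588
Iteration 3:
  f(-0.470588) = -1.813556
  f'(-0.470588) = 10.429066
  x_3 = -0.470588 - (-1.813556)/10.429066 = -0.296694
Iteration 4:
  f(-0.296694) = -0.158389
  f'(-0.296694) = 8.637633
  x_4 = -0.296694 - (-0.158389)/8.637633 = -0.278357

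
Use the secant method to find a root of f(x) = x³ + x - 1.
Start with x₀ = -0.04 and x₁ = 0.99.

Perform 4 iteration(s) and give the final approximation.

f(x) = x³ + x - 1
x₀ = -0.04, x₁ = 0.99

Secant formula: x_{n+1} = x_n - f(x_n)(x_n - x_{n-1})/(f(x_n) - f(x_{n-1}))

Iteration 1:
  f(-0.040000) = -1.040064
  f(0.990000) = 0.960299
  x_2 = 0.990000 - 0.960299×(0.990000 - (-0.040000))/(0.960299 - (-1.040064))
       = 0.495536
Iteration 2:
  f(0.990000) = 0.960299
  f(0.495536) = -0.382783
  x_3 = 0.495536 - (-0.382783)×(0.495536 - 0.990000)/(-0.382783 - 0.960299)
       = 0.636460
Iteration 3:
  f(0.495536) = -0.382783
  f(0.636460) = -0.105723
  x_4 = 0.636460 - (-0.105723)×(0.636460 - 0.495536)/(-0.105723 - (-0.382783))
       = 0.690234
Iteration 4:
  f(0.636460) = -0.105723
  f(0.690234) = 0.019079
  x_5 = 0.690234 - 0.019079×(0.690234 - 0.636460)/(0.019079 - (-0.105723))
       = 0.682014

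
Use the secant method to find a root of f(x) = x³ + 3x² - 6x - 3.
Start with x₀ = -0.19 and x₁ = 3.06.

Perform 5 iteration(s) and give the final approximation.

f(x) = x³ + 3x² - 6x - 3
x₀ = -0.19, x₁ = 3.06

Secant formula: x_{n+1} = x_n - f(x_n)(x_n - x_{n-1})/(f(x_n) - f(x_{n-1}))

Iteration 1:
  f(-0.190000) = -1.758559
  f(3.060000) = 35.383416
  x_2 = 3.060000 - 35.383416×(3.060000 - (-0.190000))/(35.383416 - (-1.758559))
       = -0.036122
Iteration 2:
  f(3.060000) = 35.383416
  f(-0.036122) = -2.779398
  x_3 = -0.036122 - (-2.779398)×(-0.036122 - 3.060000)/(-2.779398 - 35.383416)
       = 0.189368
Iteration 3:
  f(-0.036122) = -2.779398
  f(0.189368) = -4.021837
  x_4 = 0.189368 - (-4.021837)×(0.189368 - (-0.036122))/(-4.021837 - (-2.779398))
       = -0.540556
Iteration 4:
  f(0.189368) = -4.021837
  f(-0.540556) = 0.961988
  x_5 = -0.540556 - 0.961988×(-0.540556 - 0.189368)/(0.961988 - (-4.021837))
       = -0.399665
Iteration 5:
  f(-0.540556) = 0.961988
  f(-0.399665) = -0.186656
  x_6 = -0.399665 - (-0.186656)×(-0.399665 - (-0.540556))/(-0.186656 - 0.961988)
       = -0.422560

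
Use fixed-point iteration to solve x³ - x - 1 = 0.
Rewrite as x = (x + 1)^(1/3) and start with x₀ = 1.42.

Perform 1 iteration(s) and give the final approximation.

Equation: x³ - x - 1 = 0
Fixed-point form: x = (x + 1)^(1/3)
x₀ = 1.42

x_1 = g(1.420000) = 1.342575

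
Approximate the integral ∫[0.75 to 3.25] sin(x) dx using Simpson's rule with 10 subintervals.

f(x) = sin(x)
a = 0.75, b = 3.25, n = 10
h = (b - a)/n = 0.250000

Simpson's rule: (h/3)[f(x₀) + 4f(x₁) + 2f(x₂) + ... + f(xₙ)]

x_0 = 0.7500, f(x_0) = 0.681639, coefficient = 1
x_1 = 1.0000, f(x_1) = 0.841471, coefficient = 4
x_2 = 1.2500, f(x_2) = 0.948985, coefficient = 2
x_3 = 1.5000, f(x_3) = 0.997495, coefficient = 4
x_4 = 1.7500, f(x_4) = 0.983986, coefficient = 2
x_5 = 2.0000, f(x_5) = 0.909297, coefficient = 4
x_6 = 2.2500, f(x_6) = 0.778073, coefficient = 2
x_7 = 2.5000, f(x_7) = 0.598472, coefficient = 4
x_8 = 2.7500, f(x_8) = 0.381661, coefficient = 2
x_9 = 3.0000, f(x_9) = 0.141120, coefficient = 4
x_10 = 3.2500, f(x_10) = -0.108195, coefficient = 1

I ≈ (0.250000/3) × 20.710275 = 1.725856
Exact value: 1.725819
Error: 0.000038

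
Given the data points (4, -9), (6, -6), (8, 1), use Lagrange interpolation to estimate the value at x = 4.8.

Lagrange interpolation formula:
P(x) = Σ yᵢ × Lᵢ(x)
where Lᵢ(x) = Π_{j≠i} (x - xⱼ)/(xᵢ - xⱼ)

L_0(4.8) = (4.8 - 6)/(4 - 6) × (4.8 - 8)/(4 - 8) = 0.480000
L_1(4.8) = (4.8 - 4)/(6 - 4) × (4.8 - 8)/(6 - 8) = 0.640000
L_2(4.8) = (4.8 - 4)/(8 - 4) × (4.8 - 6)/(8 - 6) = -0.120000

P(4.8) = (-9)×L_0(4.8) + (-6)×L_1(4.8) + 1×L_2(4.8)
P(4.8) = -8.280000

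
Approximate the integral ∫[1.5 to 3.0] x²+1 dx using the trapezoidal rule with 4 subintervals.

f(x) = x²+1
a = 1.5, b = 3.0, n = 4
h = (b - a)/n = 0.375000

Trapezoidal rule: (h/2)[f(x₀) + 2f(x₁) + 2f(x₂) + ... + f(xₙ)]

x_0 = 1.5000, f(x_0) = 3.250000, coefficient = 1
x_1 = 1.8750, f(x_1) = 4.515625, coefficient = 2
x_2 = 2.2500, f(x_2) = 6.062500, coefficient = 2
x_3 = 2.6250, f(x_3) = 7.890625, coefficient = 2
x_4 = 3.0000, f(x_4) = 10.000000, coefficient = 1

I ≈ (0.375000/2) × 50.187500 = 9.410156
Exact value: 9.375000
Error: 0.035156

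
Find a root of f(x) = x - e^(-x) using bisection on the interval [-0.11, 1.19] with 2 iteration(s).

f(x) = x - e^(-x)
Initial interval: [-0.11, 1.19]

Iteration 1:
  c_1 = (-0.110000 + 1.190000)/2 = 0.540000
  f(c_1) = f(0.540000) = -0.042748
  f(a) × f(c) ≥ 0, new interval: [0.540000, 1.190000]
Iteration 2:
  c_2 = (0.540000 + 1.190000)/2 = 0.865000
  f(c_2) = f(0.865000) = 0.443948
  f(a) × f(c) < 0, new interval: [0.540000, 0.865000]

After 2 iteration(s), the approximation is c_2 = 0.865000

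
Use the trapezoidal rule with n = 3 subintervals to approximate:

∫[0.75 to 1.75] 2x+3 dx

f(x) = 2x+3
a = 0.75, b = 1.75, n = 3
h = (b - a)/n = 0.333333

Trapezoidal rule: (h/2)[f(x₀) + 2f(x₁) + 2f(x₂) + ... + f(xₙ)]

x_0 = 0.7500, f(x_0) = 4.500000, coefficient = 1
x_1 = 1.0833, f(x_1) = 5.166667, coefficient = 2
x_2 = 1.4167, f(x_2) = 5.833333, coefficient = 2
x_3 = 1.7500, f(x_3) = 6.500000, coefficient = 1

I ≈ (0.333333/2) × 33.000000 = 5.500000
Exact value: 5.500000
Error: 0.000000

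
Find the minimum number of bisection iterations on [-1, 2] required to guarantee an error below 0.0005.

We need (b-a)/2^n ≤ 0.0005
(2 - (-1))/2^n ≤ 0.0005
3/2^n ≤ 0.0005
2^n ≥ 6000
n ≥ log₂(6000) = 12.55
n ≥ 13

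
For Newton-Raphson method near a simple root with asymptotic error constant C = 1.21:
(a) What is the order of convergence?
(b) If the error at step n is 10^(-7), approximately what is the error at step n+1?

(a) Newton-Raphson has quadratic (order 2) convergence near simple roots.
    This means |e_{n+1}| ≈ C|e_n|².

(b) With |e_n| = 10^(-7) and C = 1.21:
    |e_{n+1}| ≈ 1.21 × (10^(-7))² = 1.21 × 10^(-14)

(a) 2 (quadratic); (b) |e_{n+1}| ≈ 1.210e-14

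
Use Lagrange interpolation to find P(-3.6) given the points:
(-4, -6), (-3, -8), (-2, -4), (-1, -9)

Lagrange interpolation formula:
P(x) = Σ yᵢ × Lᵢ(x)
where Lᵢ(x) = Π_{j≠i} (x - xⱼ)/(xᵢ - xⱼ)

L_0(-3.6) = (-3.6 - (-3))/(-4 - (-3)) × (-3.6 - (-2))/(-4 - (-2)) × (-3.6 - (-1))/(-4 - (-1)) = 0.416000
L_1(-3.6) = (-3.6 - (-4))/(-3 - (-4)) × (-3.6 - (-2))/(-3 - (-2)) × (-3.6 - (-1))/(-3 - (-1)) = 0.832000
L_2(-3.6) = (-3.6 - (-4))/(-2 - (-4)) × (-3.6 - (-3))/(-2 - (-3)) × (-3.6 - (-1))/(-2 - (-1)) = -0.312000
L_3(-3.6) = (-3.6 - (-4))/(-1 - (-4)) × (-3.6 - (-3))/(-1 - (-3)) × (-3.6 - (-2))/(-1 - (-2)) = 0.064000

P(-3.6) = (-6)×L_0(-3.6) + (-8)×L_1(-3.6) + (-4)×L_2(-3.6) + (-9)×L_3(-3.6)
P(-3.6) = -8.480000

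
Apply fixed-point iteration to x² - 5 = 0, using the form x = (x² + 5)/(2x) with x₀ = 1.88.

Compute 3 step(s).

Equation: x² - 5 = 0
Fixed-point form: x = (x² + 5)/(2x)
x₀ = 1.88

x_1 = g(1.880000) = 2.269787
x_2 = g(2.269787) = 2.236318
x_3 = g(2.236318) = 2.236068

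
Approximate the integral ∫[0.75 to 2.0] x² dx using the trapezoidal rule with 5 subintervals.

f(x) = x²
a = 0.75, b = 2.0, n = 5
h = (b - a)/n = 0.250000

Trapezoidal rule: (h/2)[f(x₀) + 2f(x₁) + 2f(x₂) + ... + f(xₙ)]

x_0 = 0.7500, f(x_0) = 0.562500, coefficient = 1
x_1 = 1.0000, f(x_1) = 1.000000, coefficient = 2
x_2 = 1.2500, f(x_2) = 1.562500, coefficient = 2
x_3 = 1.5000, f(x_3) = 2.250000, coefficient = 2
x_4 = 1.7500, f(x_4) = 3.062500, coefficient = 2
x_5 = 2.0000, f(x_5) = 4.000000, coefficient = 1

I ≈ (0.250000/2) × 20.312500 = 2.539062
Exact value: 2.526042
Error: 0.013021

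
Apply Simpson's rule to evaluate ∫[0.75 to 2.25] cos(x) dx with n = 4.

f(x) = cos(x)
a = 0.75, b = 2.25, n = 4
h = (b - a)/n = 0.375000

Simpson's rule: (h/3)[f(x₀) + 4f(x₁) + 2f(x₂) + ... + f(xₙ)]

x_0 = 0.7500, f(x_0) = 0.731689, coefficient = 1
x_1 = 1.1250, f(x_1) = 0.431177, coefficient = 4
x_2 = 1.5000, f(x_2) = 0.070737, coefficient = 2
x_3 = 1.8750, f(x_3) = -0.299534, coefficient = 4
x_4 = 2.2500, f(x_4) = -0.628174, coefficient = 1

I ≈ (0.375000/3) × 0.771562 = 0.096445
Exact value: 0.096434
Error: 0.000011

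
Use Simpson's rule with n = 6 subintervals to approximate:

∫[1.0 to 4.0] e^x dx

f(x) = e^x
a = 1.0, b = 4.0, n = 6
h = (b - a)/n = 0.500000

Simpson's rule: (h/3)[f(x₀) + 4f(x₁) + 2f(x₂) + ... + f(xₙ)]

x_0 = 1.0000, f(x_0) = 2.718282, coefficient = 1
x_1 = 1.5000, f(x_1) = 4.481689, coefficient = 4
x_2 = 2.0000, f(x_2) = 7.389056, coefficient = 2
x_3 = 2.5000, f(x_3) = 12.182494, coefficient = 4
x_4 = 3.0000, f(x_4) = 20.085537, coefficient = 2
x_5 = 3.5000, f(x_5) = 33.115452, coefficient = 4
x_6 = 4.0000, f(x_6) = 54.598150, coefficient = 1

I ≈ (0.500000/3) × 311.384158 = 51.897360
Exact value: 51.879868
Error: 0.017491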